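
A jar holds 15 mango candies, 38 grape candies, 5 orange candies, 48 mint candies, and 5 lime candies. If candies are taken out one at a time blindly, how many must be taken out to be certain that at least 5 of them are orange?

The worst case draws every non-orange candy first: 15 + 38 + 48 + 5 = 106.
The next 5 draws are then forced to be orange, giving 106 + 5 = 111.

111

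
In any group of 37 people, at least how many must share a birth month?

4

There are 12 months of the year, which serve as the pigeonholes.
If each of the 12 months of the year held at most 3, the total would be at most 12 × 3 = 36 < 37, a contradiction.
So at least one holds ⌈37/12⌉ = 4.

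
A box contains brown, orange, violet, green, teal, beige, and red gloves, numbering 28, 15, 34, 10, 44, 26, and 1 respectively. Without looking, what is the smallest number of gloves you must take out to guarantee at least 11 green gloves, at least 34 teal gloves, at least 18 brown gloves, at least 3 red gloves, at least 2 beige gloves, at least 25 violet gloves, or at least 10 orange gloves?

Each of the 7 colors has its own threshold; avoid all of them simultaneously.
The worst case stops just short of every target: 17 brown, 9 orange, 24 violet, 10 green, 33 teal, 1 beige, all 1 red — 17 + 9 + 24 + 10 + 33 + 1 + 1 = 95 gloves.
One more glove must push some color to its target, so 95 + 1 = 96.

96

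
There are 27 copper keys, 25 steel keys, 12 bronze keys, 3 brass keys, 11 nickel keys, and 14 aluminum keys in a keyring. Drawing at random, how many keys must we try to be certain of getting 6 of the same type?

In the worst case we take at most 5 of each type, but all 3 brass (fewer than 5), giving 5 + 5 + 5 + 3 + 5 + 5 = 28.
One more key then forces some type to 6, so 28 + 1 = 29.

29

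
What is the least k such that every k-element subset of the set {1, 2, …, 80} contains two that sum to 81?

41

Partition {1, …, 80} into 40 pairs: {1,80}, {2,79}, …, {40,41}.
Choosing 40 integers — say the integers 1 through 40 — takes one from each pair and avoids the property.
Choosing 41 forces two into the same pair by pigeonhole, and those sum to 81. So 41.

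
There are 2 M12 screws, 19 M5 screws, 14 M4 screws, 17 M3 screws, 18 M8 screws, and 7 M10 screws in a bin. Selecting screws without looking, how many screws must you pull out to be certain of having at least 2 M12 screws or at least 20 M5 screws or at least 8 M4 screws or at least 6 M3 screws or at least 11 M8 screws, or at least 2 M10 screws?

Each of the 6 sizes has its own threshold; avoid all of them simultaneously.
The worst case stops just short of every target: 1 M12, 19 M5, 7 M4, 5 M3, 10 M8, 1 M10 — 1 + 19 + 7 + 5 + 10 + 1 = 43 screws.
One more screw must push some size to its target, so 43 + 1 = 44.

44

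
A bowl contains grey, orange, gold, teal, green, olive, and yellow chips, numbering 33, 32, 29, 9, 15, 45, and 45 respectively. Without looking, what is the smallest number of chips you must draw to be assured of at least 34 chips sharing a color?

In the worst case we take at most 33 of each color, but all 32 orange, all 29 gold, all 9 teal, and all 15 green (fewer than 33), giving 33 + 32 + 29 + 9 + 15 + 33 + 33 = 184.
One more chip then forces some color to 34, so 184 + 1 = 185.

185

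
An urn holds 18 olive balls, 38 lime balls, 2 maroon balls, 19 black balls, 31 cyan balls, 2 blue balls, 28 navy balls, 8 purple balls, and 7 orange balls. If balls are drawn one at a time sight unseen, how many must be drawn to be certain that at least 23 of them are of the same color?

Treat the 9 colors as pigeonholes.
In the worst case we take at most 22 of each color, but all 18 olive, all 2 maroon, all 19 black, all 2 blue, all 8 purple, and all 7 orange (fewer than 22), giving 18 + 22 + 2 + 19 + 22 + 2 + 22 + 8 + 7 = 122.
One more ball then forces some color to 23, so 122 + 1 = 123.

123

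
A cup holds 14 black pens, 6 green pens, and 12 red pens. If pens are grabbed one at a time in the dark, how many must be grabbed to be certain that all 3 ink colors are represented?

The hardest ink color to obtain is green: we could draw every other pen first — 32 − 6 = 26 pens — without a single green one.
The next draw must be green, so 26 + 1 = 27.

27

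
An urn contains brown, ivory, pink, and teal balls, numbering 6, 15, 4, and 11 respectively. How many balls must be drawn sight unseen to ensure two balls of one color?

5

The worst case takes 1 ball of each color without reaching 2 of any: 4 × 1 = 4.
The next ball must bring some color to 2, so 4 + 1 = 5.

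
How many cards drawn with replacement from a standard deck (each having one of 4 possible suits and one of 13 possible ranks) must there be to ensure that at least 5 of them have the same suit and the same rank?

209

There are 4 × 13 = 52 (suit, rank) combinations acting as pigeonholes.
With 52 × 4 = 208 cards drawn with replacement from a standard deck we could place exactly 4 in each, with no (suit, rank) pair reaching 5.
One more forces some (suit, rank) pair to hold 5, so 208 + 1 = 209.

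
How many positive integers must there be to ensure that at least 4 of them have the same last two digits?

301

There are 100 possible two-digit endings acting as pigeonholes.
With 100 × 3 = 300 positive integers we could place exactly 3 in each, with no class reaching 4.
One more forces some class to hold 4, so 300 + 1 = 301.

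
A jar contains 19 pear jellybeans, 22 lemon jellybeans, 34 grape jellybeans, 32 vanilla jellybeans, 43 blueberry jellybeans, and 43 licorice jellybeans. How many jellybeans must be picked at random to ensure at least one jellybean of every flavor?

The hardest flavor to obtain is pear: we could draw every other jellybean first — 193 − 19 = 174 jellybeans — without a single pear one.
The next draw must be pear, so 174 + 1 = 175.

175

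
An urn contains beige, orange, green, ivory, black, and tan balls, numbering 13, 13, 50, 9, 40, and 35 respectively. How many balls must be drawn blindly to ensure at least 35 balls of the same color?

138

In the worst case we take at most 34 of each color, but all 13 beige, all 13 orange, and all 9 ivory (fewer than 34), giving 13 + 13 + 34 + 9 + 34 + 34 = 137.
One more ball then forces some color to 35, so 137 + 1 = 138.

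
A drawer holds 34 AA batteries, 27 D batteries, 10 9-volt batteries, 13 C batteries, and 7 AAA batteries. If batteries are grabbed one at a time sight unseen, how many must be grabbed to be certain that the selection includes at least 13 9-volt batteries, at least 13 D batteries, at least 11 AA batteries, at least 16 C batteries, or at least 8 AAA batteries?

53

The worst case stops just short of every target: 10 AA, 12 D, all 10 9-volt, all 13 C, 7 AAA — 10 + 12 + 10 + 13 + 7 = 52 batteries.
One more battery must push some type to its target, so 52 + 1 = 53.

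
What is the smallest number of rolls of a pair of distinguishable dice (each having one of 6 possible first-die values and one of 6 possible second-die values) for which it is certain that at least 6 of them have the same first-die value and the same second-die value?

181

There are 6 × 6 = 36 (first-die value, second-die value) combinations acting as pigeonholes.
With 36 × 5 = 180 rolls of a pair of distinguishable dice we could place exactly 5 in each, with no (first-die value, second-die value) pair reaching 6.
One more forces some (first-die value, second-die value) pair to hold 6, so 180 + 1 = 181.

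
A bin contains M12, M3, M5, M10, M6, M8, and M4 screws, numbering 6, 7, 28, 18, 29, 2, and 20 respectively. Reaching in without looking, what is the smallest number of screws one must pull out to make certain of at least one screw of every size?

The hardest size to obtain is M8: we could draw every other screw first — 110 − 2 = 108 screws — without a single M8 one.
The next draw must be M8, so 108 + 1 = 109.

109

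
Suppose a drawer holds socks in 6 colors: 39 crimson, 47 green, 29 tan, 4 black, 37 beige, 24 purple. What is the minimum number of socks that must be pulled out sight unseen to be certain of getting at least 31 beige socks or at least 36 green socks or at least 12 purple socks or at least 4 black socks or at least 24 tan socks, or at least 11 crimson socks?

113

Each of the 6 colors has its own threshold; avoid all of them simultaneously.
The worst case stops just short of every target: 10 crimson, 35 green, 23 tan, 3 black, 30 beige, 11 purple — 10 + 35 + 23 + 3 + 30 + 11 = 112 socks.
One more sock must push some color to its target, so 112 + 1 = 113.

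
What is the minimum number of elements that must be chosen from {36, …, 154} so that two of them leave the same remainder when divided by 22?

Use the pigeonhole principle on residue classes: group the integers by remainder mod 22; there are 22 residue classes, each nonempty in this range.
Choosing one from each class (22 integers) avoids any shared remainder.
One more choice must repeat a class, so two differ by a multiple of 22. Hence 22 + 1 = 23.

23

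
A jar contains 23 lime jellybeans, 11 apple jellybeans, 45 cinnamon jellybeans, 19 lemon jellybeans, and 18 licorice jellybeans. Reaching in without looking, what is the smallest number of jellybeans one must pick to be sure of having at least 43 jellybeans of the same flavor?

114

In the worst case we take at most 42 of each flavor, but all 23 lime, all 11 apple, all 19 lemon, and all 18 licorice (fewer than 42), giving 23 + 11 + 42 + 19 + 18 = 113.
One more jellybean then forces some flavor to 43, so 113 + 1 = 114.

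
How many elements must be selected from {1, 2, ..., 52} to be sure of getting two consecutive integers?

Partition {1, …, 52} into 26 pairs: {1,2}, {3,4}, …, {51,52}.
Choosing 26 integers — say the 26 even numbers 2, 4, …, 52 — takes one from each pair and avoids the property.
Choosing 27 forces two into the same pair by pigeonhole, and those are consecutive. So 27.

27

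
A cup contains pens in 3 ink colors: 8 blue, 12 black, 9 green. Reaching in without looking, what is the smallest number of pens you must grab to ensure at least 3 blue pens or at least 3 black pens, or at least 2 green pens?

The worst case stops just short of every target: 2 blue, 2 black, 1 green — 2 + 2 + 1 = 5 pens.
One more pen must push some ink color to its target, so 5 + 1 = 6.

6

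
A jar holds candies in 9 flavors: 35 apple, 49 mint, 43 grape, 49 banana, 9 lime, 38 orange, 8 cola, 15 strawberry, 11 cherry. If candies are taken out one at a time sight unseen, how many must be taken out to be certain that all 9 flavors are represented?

The hardest flavor to obtain is cola: we could draw every other candy first — 257 − 8 = 249 candies — without a single cola one.
The next draw must be cola, so 249 + 1 = 250.

250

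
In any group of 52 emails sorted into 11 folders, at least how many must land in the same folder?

The 52 emails fall into 11 folders.
If each of the 11 folders held at most 4, the total would be at most 11 × 4 = 44 < 52, a contradiction.
So at least one holds ⌈52/11⌉ = 5.

5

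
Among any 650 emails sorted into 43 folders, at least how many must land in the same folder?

16

If each of the 43 folders held at most 15, the total would be at most 43 × 15 = 645 < 650, a contradiction.
So at least one holds ⌈650/43⌉ = 16.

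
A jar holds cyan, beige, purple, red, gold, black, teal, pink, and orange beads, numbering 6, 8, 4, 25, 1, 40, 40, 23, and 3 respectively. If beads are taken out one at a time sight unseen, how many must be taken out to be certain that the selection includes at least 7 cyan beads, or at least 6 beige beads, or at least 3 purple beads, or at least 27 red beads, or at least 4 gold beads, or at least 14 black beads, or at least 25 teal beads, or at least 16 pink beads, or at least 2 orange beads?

Each of the 9 colors has its own threshold; avoid all of them simultaneously.
The worst case stops just short of every target: 6 cyan, 5 beige, 2 purple, all 25 red, all 1 gold, 13 black, 24 teal, 15 pink, 1 orange — 6 + 5 + 2 + 25 + 1 + 13 + 24 + 15 + 1 = 92 beads.
One more bead must push some color to its target, so 92 + 1 = 93.

93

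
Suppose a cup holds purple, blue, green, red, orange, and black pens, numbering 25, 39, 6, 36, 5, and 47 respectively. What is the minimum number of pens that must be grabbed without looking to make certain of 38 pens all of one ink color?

Treat the 6 ink colors as pigeonholes.
In the worst case we take at most 37 of each ink color, but all 25 purple, all 6 green, all 36 red, and all 5 orange (fewer than 37), giving 25 + 37 + 6 + 36 + 5 + 37 = 146.
One more pen then forces some ink color to 38, so 146 + 1 = 147.

147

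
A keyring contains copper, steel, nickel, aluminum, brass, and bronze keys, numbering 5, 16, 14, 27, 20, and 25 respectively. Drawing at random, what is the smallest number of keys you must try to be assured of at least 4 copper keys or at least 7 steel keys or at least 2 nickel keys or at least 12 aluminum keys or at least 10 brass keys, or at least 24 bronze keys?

54

The worst case stops just short of every target: 3 copper, 6 steel, 1 nickel, 11 aluminum, 9 brass, 23 bronze — 3 + 6 + 1 + 11 + 9 + 23 = 53 keys.
One more key must push some type to its target, so 53 + 1 = 54.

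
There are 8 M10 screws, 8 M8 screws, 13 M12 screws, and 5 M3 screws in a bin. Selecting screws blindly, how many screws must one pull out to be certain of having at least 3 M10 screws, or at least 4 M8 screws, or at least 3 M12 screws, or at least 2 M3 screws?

The worst case stops just short of every target: 2 M10, 3 M8, 2 M12, 1 M3 — 2 + 3 + 2 + 1 = 8 screws.
One more screw must push some size to its target, so 8 + 1 = 9.

9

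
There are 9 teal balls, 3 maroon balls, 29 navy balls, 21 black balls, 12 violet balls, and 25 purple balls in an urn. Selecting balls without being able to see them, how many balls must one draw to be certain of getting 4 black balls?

82

The worst case draws every non-black ball first: 9 + 3 + 29 + 12 + 25 = 78.
The next 4 draws are then forced to be black, giving 78 + 4 = 82.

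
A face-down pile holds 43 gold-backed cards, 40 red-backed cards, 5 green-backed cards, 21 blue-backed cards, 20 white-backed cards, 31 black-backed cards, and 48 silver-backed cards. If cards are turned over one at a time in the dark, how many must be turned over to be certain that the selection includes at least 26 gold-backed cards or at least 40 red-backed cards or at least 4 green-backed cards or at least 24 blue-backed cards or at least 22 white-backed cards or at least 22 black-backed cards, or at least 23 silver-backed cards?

152

The worst case stops just short of every target: 25 gold-backed, 39 red-backed, 3 green-backed, all 21 blue-backed, all 20 white-backed, 21 black-backed, 22 silver-backed — 25 + 39 + 3 + 21 + 20 + 21 + 22 = 151 cards.
One more card must push some back color to its target, so 151 + 1 = 152.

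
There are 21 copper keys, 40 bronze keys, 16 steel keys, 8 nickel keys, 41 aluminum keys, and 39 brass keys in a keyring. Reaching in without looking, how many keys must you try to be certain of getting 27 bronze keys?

To avoid bronze keys as long as possible, exhaust the other 5 types first.
The worst case draws every non-bronze key first: 21 + 16 + 8 + 41 + 39 = 125.
The next 27 draws are then forced to be bronze, giving 125 + 27 = 152.

152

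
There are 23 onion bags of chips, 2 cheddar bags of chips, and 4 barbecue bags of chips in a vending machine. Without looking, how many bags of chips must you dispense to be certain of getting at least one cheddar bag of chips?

28

The worst case draws every non-cheddar bag of chips first: 23 + 4 = 27.
The next draw is then forced to be cheddar, giving 27 + 1 = 28.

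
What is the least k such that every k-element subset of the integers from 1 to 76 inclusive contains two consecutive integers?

39

Partition {1, …, 76} into 38 pairs: {1,2}, {3,4}, …, {75,76}.
Choosing 38 integers — say the 38 even numbers 2, 4, …, 76 — takes one from each pair and avoids the property.
Choosing 39 forces two into the same pair by pigeonhole, and those are consecutive. So 39.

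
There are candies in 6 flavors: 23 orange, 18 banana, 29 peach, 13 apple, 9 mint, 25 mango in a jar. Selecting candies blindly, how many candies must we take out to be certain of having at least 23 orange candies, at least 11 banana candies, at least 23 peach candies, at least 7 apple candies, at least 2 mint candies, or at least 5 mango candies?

66

Each of the 6 flavors has its own threshold; avoid all of them simultaneously.
The worst case stops just short of every target: 22 orange, 10 banana, 22 peach, 6 apple, 1 mint, 4 mango — 22 + 10 + 22 + 6 + 1 + 4 = 65 candies.
One more candy must push some flavor to its target, so 65 + 1 = 66.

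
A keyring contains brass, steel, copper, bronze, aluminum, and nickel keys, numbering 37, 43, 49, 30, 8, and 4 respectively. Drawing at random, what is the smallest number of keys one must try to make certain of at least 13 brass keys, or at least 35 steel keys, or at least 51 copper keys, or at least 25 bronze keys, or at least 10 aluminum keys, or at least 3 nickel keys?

The worst case stops just short of every target: 12 brass, 34 steel, all 49 copper, 24 bronze, all 8 aluminum, 2 nickel — 12 + 34 + 49 + 24 + 8 + 2 = 129 keys.
One more key must push some type to its target, so 129 + 1 = 130.

130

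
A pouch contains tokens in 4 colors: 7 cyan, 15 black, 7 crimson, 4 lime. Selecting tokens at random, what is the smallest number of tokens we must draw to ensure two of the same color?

The worst case takes 1 token of each color without reaching 2 of any: 4 × 1 = 4.
The next token must bring some color to 2, so 4 + 1 = 5.

5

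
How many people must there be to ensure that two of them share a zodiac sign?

13

There are 12 zodiac signs acting as pigeonholes.
With 12 people we could place one in each, avoiding any repeat.
One more forces some class to hold 2, so 12 + 1 = 13.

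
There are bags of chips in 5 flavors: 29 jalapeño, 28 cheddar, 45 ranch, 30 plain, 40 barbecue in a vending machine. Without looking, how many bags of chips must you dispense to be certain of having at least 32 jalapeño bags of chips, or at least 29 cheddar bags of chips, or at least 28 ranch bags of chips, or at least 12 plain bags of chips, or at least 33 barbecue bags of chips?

Each of the 5 flavors has its own threshold; avoid all of them simultaneously.
The worst case stops just short of every target: all 29 jalapeño, 28 cheddar, 27 ranch, 11 plain, 32 barbecue — 29 + 28 + 27 + 11 + 32 = 127 bags of chips.
One more bag of chips must push some flavor to its target, so 127 + 1 = 128.

128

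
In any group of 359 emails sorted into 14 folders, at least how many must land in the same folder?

If each of the 14 folders held at most 25, the total would be at most 14 × 25 = 350 < 359, a contradiction.
So at least one holds ⌈359/14⌉ = 26.

26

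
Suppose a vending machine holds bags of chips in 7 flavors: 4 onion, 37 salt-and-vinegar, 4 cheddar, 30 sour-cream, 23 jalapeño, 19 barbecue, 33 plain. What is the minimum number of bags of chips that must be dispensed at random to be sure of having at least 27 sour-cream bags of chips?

147

The worst case draws every non-sour-cream bag of chips first: 4 + 37 + 4 + 23 + 19 + 33 = 120.
The next 27 draws are then forced to be sour-cream, giving 120 + 27 = 147.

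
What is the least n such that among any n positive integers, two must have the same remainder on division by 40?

41

Two integers differ by a multiple of 40 exactly when they share a remainder mod 40.
There are 40 residue classes mod 40, so 40 integers can all lie in distinct classes.
One more integer must repeat a residue, giving a difference divisible by 40. So n = 40 + 1 = 41.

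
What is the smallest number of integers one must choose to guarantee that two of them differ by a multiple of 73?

74

Use the pigeonhole principle on residue classes: two integers differ by a multiple of 73 exactly when they share a remainder mod 73.
There are 73 residue classes mod 73, so 73 integers can all lie in distinct classes.
One more integer must repeat a residue, giving a difference divisible by 73. So n = 73 + 1 = 74.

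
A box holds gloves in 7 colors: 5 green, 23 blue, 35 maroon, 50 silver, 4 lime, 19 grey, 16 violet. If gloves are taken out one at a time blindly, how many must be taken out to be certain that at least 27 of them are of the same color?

In the worst case we take at most 26 of each color, but all 5 green, all 23 blue, all 4 lime, all 19 grey, and all 16 violet (fewer than 26), giving 5 + 23 + 26 + 26 + 4 + 19 + 16 = 119.
One more glove then forces some color to 27, so 119 + 1 = 120.

120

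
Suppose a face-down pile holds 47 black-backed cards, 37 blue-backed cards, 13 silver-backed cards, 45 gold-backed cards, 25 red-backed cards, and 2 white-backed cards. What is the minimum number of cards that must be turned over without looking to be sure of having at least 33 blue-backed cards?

165

The worst case draws every non-blue-backed card first: 47 + 13 + 45 + 25 + 2 = 132.
The next 33 draws are then forced to be blue-backed, giving 132 + 33 = 165.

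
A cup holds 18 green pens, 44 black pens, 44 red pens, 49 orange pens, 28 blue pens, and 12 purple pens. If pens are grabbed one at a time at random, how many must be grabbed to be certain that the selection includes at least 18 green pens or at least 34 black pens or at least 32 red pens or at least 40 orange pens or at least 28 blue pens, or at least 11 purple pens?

158

The worst case stops just short of every target: 17 green, 33 black, 31 red, 39 orange, 27 blue, 10 purple — 17 + 33 + 31 + 39 + 27 + 10 = 157 pens.
One more pen must push some ink color to its target, so 157 + 1 = 158.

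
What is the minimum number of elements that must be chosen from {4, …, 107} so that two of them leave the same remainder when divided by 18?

19

Group the integers by remainder mod 18; there are 18 residue classes, each nonempty in this range.
Choosing one from each class (18 integers) avoids any shared remainder.
One more choice must repeat a class, so two differ by a multiple of 18. Hence 18 + 1 = 19.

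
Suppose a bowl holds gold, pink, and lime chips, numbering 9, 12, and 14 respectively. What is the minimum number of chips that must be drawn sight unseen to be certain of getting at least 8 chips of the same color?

22

Treat the 3 colors as pigeonholes.
The worst case takes 7 chips of each color without reaching 8 of any: 3 × 7 = 21.
The next chip must bring some color to 8, so 21 + 1 = 22.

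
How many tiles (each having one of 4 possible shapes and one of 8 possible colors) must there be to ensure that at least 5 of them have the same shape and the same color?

There are 4 × 8 = 32 (shape, color) combinations acting as pigeonholes.
With 32 × 4 = 128 tiles we could place exactly 4 in each, with no (shape, color) pair reaching 5.
One more forces some (shape, color) pair to hold 5, so 128 + 1 = 129.

129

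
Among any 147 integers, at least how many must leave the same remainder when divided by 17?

If each of the 17 residue classes modulo 17 held at most 8, the total would be at most 17 × 8 = 136 < 147, a contradiction.
So at least one holds ⌈147/17⌉ = 9.

9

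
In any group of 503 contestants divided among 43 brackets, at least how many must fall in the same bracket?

12

If each of the 43 brackets held at most 11, the total would be at most 43 × 11 = 473 < 503, a contradiction.
So at least one holds ⌈503/43⌉ = 12.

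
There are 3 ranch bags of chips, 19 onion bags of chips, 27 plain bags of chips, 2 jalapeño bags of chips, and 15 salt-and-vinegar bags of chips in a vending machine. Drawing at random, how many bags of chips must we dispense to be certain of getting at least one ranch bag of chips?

To avoid ranch bags of chips as long as possible, exhaust the other 4 flavors first.
The worst case draws every non-ranch bag of chips first: 19 + 27 + 2 + 15 = 63.
The next draw is then forced to be ranch, giving 63 + 1 = 64.

64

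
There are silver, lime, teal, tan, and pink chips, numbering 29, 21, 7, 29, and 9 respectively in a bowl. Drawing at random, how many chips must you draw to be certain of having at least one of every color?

89

The hardest color to obtain is teal: we could draw every other chip first — 95 − 7 = 88 chips — without a single teal one.
The next draw must be teal, so 88 + 1 = 89.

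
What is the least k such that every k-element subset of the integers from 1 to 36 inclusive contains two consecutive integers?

Partition {1, …, 36} into 18 pairs: {1,2}, {3,4}, …, {35,36}.
Choosing 18 integers — say the 18 even numbers 2, 4, …, 36 — takes one from each pair and avoids the property.
Choosing 19 forces two into the same pair by pigeonhole, and those are consecutive. So 19.

19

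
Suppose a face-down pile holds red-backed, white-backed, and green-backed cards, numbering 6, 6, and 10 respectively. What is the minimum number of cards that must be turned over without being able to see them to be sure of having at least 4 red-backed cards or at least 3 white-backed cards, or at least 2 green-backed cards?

The worst case stops just short of every target: 3 red-backed, 2 white-backed, 1 green-backed — 3 + 2 + 1 = 6 cards.
One more card must push some back color to its target, so 6 + 1 = 7.

7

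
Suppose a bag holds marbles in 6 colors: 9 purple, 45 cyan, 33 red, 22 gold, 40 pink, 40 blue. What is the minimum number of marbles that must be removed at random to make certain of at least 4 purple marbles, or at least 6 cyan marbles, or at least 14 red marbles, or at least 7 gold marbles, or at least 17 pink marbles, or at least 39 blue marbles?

82

Each of the 6 colors has its own threshold; avoid all of them simultaneously.
The worst case stops just short of every target: 3 purple, 5 cyan, 13 red, 6 gold, 16 pink, 38 blue — 3 + 5 + 13 + 6 + 16 + 38 = 81 marbles.
One more marble must push some color to its target, so 81 + 1 = 82.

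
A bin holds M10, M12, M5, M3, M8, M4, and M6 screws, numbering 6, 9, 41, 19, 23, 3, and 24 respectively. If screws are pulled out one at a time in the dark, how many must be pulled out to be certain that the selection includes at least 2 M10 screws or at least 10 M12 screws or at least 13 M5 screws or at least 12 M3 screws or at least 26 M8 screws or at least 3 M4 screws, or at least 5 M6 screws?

63

The worst case stops just short of every target: 1 M10, 9 M12, 12 M5, 11 M3, all 23 M8, 2 M4, 4 M6 — 1 + 9 + 12 + 11 + 23 + 2 + 4 = 62 screws.
One more screw must push some size to its target, so 62 + 1 = 63.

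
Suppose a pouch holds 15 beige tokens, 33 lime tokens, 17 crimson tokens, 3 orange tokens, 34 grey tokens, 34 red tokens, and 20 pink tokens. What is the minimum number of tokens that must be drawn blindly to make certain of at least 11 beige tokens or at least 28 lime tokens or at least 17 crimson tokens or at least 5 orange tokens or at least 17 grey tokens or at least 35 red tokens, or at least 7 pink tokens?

113

The worst case stops just short of every target: 10 beige, 27 lime, 16 crimson, all 3 orange, 16 grey, 34 red, 6 pink — 10 + 27 + 16 + 3 + 16 + 34 + 6 = 112 tokens.
One more token must push some color to its target, so 112 + 1 = 113.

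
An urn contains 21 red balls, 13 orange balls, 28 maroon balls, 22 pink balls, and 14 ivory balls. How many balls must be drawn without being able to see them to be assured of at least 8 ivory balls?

To avoid ivory balls as long as possible, exhaust the other 4 colors first.
The worst case draws every non-ivory ball first: 21 + 13 + 28 + 22 = 84.
The next 8 draws are then forced to be ivory, giving 84 + 8 = 92.

92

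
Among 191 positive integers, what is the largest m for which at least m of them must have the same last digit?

There are 10 possible last digits, which serve as the pigeonholes.
If each of the 10 possible last digits held at most 19, the total would be at most 10 × 19 = 190 < 191, a contradiction.
So at least one holds ⌈191/10⌉ = 20.

20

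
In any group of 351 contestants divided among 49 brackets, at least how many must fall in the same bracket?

8

The 351 contestants fall into 49 brackets.
If each of the 49 brackets held at most 7, the total would be at most 49 × 7 = 343 < 351, a contradiction.
So at least one holds ⌈351/49⌉ = 8.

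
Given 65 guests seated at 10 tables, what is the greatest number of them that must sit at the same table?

7

If each of the 10 tables held at most 6, the total would be at most 10 × 6 = 60 < 65, a contradiction.
So at least one holds ⌈65/10⌉ = 7.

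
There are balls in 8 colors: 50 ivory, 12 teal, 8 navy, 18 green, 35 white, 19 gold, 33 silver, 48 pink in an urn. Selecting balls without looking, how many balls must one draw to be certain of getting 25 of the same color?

In the worst case we take at most 24 of each color, but all 12 teal, all 8 navy, all 18 green, and all 19 gold (fewer than 24), giving 24 + 12 + 8 + 18 + 24 + 19 + 24 + 24 = 153.
One more ball then forces some color to 25, so 153 + 1 = 154.

154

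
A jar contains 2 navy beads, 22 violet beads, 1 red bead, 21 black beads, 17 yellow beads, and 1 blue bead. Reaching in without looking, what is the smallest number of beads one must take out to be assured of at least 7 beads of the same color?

In the worst case we take at most 6 of each color, but all 2 navy, all 1 red, and all 1 blue (fewer than 6), giving 2 + 6 + 1 + 6 + 6 + 1 = 22.
One more bead then forces some color to 7, so 22 + 1 = 23.

23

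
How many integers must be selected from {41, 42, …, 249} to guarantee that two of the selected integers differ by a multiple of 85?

86

Group the integers by remainder mod 85; there are 85 residue classes, each nonempty in this range.
Choosing one from each class (85 integers) avoids any shared remainder.
One more choice must repeat a class, so two differ by a multiple of 85. Hence 85 + 1 = 86.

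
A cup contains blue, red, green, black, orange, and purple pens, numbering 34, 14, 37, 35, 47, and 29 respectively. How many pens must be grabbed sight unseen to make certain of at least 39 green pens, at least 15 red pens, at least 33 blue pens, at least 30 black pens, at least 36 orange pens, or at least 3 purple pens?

Each of the 6 ink colors has its own threshold; avoid all of them simultaneously.
The worst case stops just short of every target: 32 blue, 14 red, all 37 green, 29 black, 35 orange, 2 purple — 32 + 14 + 37 + 29 + 35 + 2 = 149 pens.
One more pen must push some ink color to its target, so 149 + 1 = 150.

150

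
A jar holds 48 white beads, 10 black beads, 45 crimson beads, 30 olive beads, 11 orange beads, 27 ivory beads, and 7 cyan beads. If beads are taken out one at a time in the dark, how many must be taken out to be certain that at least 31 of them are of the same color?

146

Treat the 7 colors as pigeonholes.
In the worst case we take at most 30 of each color, but all 10 black, all 11 orange, all 27 ivory, and all 7 cyan (fewer than 30), giving 30 + 10 + 30 + 30 + 11 + 27 + 7 = 145.
One more bead then forces some color to 31, so 145 + 1 = 146.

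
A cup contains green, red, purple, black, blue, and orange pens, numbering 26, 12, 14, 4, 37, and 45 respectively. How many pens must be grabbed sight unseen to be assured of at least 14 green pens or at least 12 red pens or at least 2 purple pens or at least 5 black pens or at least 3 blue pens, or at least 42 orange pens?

Each of the 6 ink colors has its own threshold; avoid all of them simultaneously.
The worst case stops just short of every target: 13 green, 11 red, 1 purple, 4 black, 2 blue, 41 orange — 13 + 11 + 1 + 4 + 2 + 41 = 72 pens.
One more pen must push some ink color to its target, so 72 + 1 = 73.

73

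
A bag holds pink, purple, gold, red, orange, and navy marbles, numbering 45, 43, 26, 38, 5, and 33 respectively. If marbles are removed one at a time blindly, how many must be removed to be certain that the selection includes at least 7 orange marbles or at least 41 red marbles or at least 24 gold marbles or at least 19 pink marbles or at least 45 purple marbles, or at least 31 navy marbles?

The worst case stops just short of every target: 18 pink, all 43 purple, 23 gold, all 38 red, all 5 orange, 30 navy — 18 + 43 + 23 + 38 + 5 + 30 = 157 marbles.
One more marble must push some color to its target, so 157 + 1 = 158.

158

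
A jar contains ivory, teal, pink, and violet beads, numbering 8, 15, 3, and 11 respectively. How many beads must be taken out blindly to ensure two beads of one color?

5

The worst case takes 1 bead of each color without reaching 2 of any: 4 × 1 = 4.
The next bead must bring some color to 2, so 4 + 1 = 5.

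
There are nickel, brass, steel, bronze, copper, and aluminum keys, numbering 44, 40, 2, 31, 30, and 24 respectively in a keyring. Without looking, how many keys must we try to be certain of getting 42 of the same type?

169

In the worst case we take at most 41 of each type, but all 40 brass, all 2 steel, all 31 bronze, all 30 copper, and all 24 aluminum (fewer than 41), giving 41 + 40 + 2 + 31 + 30 + 24 = 168.
One more key then forces some type to 42, so 168 + 1 = 169.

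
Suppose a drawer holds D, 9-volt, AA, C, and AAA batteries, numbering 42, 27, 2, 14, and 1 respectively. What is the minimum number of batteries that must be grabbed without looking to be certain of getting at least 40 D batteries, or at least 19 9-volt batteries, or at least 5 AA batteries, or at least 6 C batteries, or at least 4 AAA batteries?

The worst case stops just short of every target: 39 D, 18 9-volt, all 2 AA, 5 C, all 1 AAA — 39 + 18 + 2 + 5 + 1 = 65 batteries.
One more battery must push some type to its target, so 65 + 1 = 66.

66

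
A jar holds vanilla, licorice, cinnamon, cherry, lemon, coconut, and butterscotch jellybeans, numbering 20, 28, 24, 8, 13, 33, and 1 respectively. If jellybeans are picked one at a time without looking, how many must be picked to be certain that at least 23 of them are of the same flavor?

In the worst case we take at most 22 of each flavor, but all 20 vanilla, all 8 cherry, all 13 lemon, and all 1 butterscotch (fewer than 22), giving 20 + 22 + 22 + 8 + 13 + 22 + 1 = 108.
One more jellybean then forces some flavor to 23, so 108 + 1 = 109.

109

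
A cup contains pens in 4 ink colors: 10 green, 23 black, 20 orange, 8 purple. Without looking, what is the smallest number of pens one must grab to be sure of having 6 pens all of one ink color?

Treat the 4 ink colors as pigeonholes.
The worst case takes 5 pens of each ink color without reaching 6 of any: 4 × 5 = 20.
The next pen must bring some ink color to 6, so 20 + 1 = 21.

21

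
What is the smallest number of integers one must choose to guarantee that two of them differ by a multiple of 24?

25

Use the pigeonhole principle on residue classes: two integers differ by a multiple of 24 exactly when they share a remainder mod 24.
There are 24 residue classes mod 24, so 24 integers can all lie in distinct classes.
One more integer must repeat a residue, giving a difference divisible by 24. So n = 24 + 1 = 25.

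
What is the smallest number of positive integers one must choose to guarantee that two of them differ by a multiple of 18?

19

Two integers differ by a multiple of 18 exactly when they share a remainder mod 18.
There are 18 residue classes mod 18, so 18 integers can all lie in distinct classes.
One more integer must repeat a residue, giving a difference divisible by 18. So n = 18 + 1 = 19.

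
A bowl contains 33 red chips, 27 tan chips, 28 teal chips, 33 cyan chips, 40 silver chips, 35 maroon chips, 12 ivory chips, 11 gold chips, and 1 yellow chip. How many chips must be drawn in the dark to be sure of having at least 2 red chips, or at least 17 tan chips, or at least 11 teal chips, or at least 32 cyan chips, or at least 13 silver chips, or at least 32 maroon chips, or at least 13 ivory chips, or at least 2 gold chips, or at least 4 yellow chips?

116

The worst case stops just short of every target: 1 red, 16 tan, 10 teal, 31 cyan, 12 silver, 31 maroon, 12 ivory, 1 gold, all 1 yellow — 1 + 16 + 10 + 31 + 12 + 31 + 12 + 1 + 1 = 115 chips.
One more chip must push some color to its target, so 115 + 1 = 116.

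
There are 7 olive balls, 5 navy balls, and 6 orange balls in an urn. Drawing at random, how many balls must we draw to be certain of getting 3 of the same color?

7

Treat the 3 colors as pigeonholes.
The worst case takes 2 balls of each color without reaching 3 of any: 3 × 2 = 6.
The next ball must bring some color to 3, so 6 + 1 = 7.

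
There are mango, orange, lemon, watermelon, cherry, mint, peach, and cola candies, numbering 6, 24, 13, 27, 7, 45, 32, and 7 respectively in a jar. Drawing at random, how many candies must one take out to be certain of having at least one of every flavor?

156

The hardest flavor to obtain is mango: we could draw every other candy first — 161 − 6 = 155 candies — without a single mango one.
The next draw must be mango, so 155 + 1 = 156.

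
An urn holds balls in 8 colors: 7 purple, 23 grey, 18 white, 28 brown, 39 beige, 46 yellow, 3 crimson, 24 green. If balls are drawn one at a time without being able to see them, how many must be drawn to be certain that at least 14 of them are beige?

163

The worst case draws every non-beige ball first: 7 + 23 + 18 + 28 + 46 + 3 + 24 = 149.
The next 14 draws are then forced to be beige, giving 149 + 14 = 163.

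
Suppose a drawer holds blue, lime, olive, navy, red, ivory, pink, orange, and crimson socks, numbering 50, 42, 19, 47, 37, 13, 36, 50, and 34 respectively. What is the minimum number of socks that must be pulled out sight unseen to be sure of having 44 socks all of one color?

Treat the 9 colors as pigeonholes.
In the worst case we take at most 43 of each color, but all 42 lime, all 19 olive, all 37 red, all 13 ivory, all 36 pink, and all 34 crimson (fewer than 43), giving 43 + 42 + 19 + 43 + 37 + 13 + 36 + 43 + 34 = 310.
One more sock then forces some color to 44, so 310 + 1 = 311.

311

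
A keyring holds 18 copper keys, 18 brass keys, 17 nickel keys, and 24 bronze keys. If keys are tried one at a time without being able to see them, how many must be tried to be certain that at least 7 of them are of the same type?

Treat the 4 types as pigeonholes.
The worst case takes 6 keys of each type without reaching 7 of any: 4 × 6 = 24.
The next key must bring some type to 7, so 24 + 1 = 25.

25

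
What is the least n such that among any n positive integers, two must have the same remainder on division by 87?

88

Use the pigeonhole principle on residue classes: two integers differ by a multiple of 87 exactly when they share a remainder mod 87.
There are 87 residue classes mod 87, so 87 integers can all lie in distinct classes.
One more integer must repeat a residue, giving a difference divisible by 87. So n = 87 + 1 = 88.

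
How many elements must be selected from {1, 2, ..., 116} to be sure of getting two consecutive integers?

Partition {1, …, 116} into 58 pairs: {1,2}, {3,4}, …, {115,116}.
Choosing 58 integers — say the 58 even numbers 2, 4, …, 116 — takes one from each pair and avoids the property.
Choosing 59 forces two into the same pair by pigeonhole, and those are consecutive. So 59.

59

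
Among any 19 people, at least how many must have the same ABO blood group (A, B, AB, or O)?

There are 4 ABO blood groups, which serve as the pigeonholes.
If each of the 4 ABO blood groups held at most 4, the total would be at most 4 × 4 = 16 < 19, a contradiction.
So at least one holds ⌈19/4⌉ = 5.

5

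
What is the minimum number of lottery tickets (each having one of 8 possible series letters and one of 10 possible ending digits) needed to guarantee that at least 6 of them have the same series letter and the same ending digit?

There are 8 × 10 = 80 (series letter, ending digit) combinations acting as pigeonholes.
With 80 × 5 = 400 lottery tickets we could place exactly 5 in each, with no (series letter, ending digit) pair reaching 6.
One more forces some (series letter, ending digit) pair to hold 6, so 400 + 1 = 401.

401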